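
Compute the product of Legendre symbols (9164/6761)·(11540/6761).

1

By multiplicativity, (9164·11540/6761) = (9164/6761)·(11540/6761).
First factor (9164/6761):
Reduce the numerator: 9164 ≡ 2403 (mod 6761), so (9164/6761) = (2403/6761).
6761 ≡ 1 (mod 4), so quadratic reciprocity gives (2403/6761) = (6761/2403). Reduce: 6761 ≡ 1955 (mod 2403). Now have (1955/2403).
Both 1955 ≡ 3 and 2403 ≡ 3 (mod 4), so reciprocity gives (1955/2403) = -(2403/1955). Reduce: 2403 ≡ 448 (mod 1955). Now have -(448/1955).
Factor out 2: 448 = 2^6·7. Since 1955 ≡ 3 (mod 8), (2/1955) = -1, and (2/1955)^6 = +1. Now have -(7/1955).
Both 7 ≡ 3 and 1955 ≡ 3 (mod 4), so reciprocity gives (7/1955) = -(1955/7). Reduce: 1955 ≡ 2 (mod 7). Now have (2/7).
Factor out 2: 2 = 2. Since 7 ≡ 7 (mod 8), (2/7) = +1. Now have (1/7).
(1/7) = 1. Collecting the sign factors: 1.
Second factor (11540/6761):
Reduce the numerator: 11540 ≡ 4779 (mod 6761), so (11540/6761) = (4779/6761).
6761 ≡ 1 (mod 4), so quadratic reciprocity gives (4779/6761) = (6761/4779). Reduce: 6761 ≡ 1982 (mod 4779). Now have (1982/4779).
Factor out 2: 1982 = 2·991. Since 4779 ≡ 3 (mod 8), (2/4779) = -1. Now have -(991/4779).
Both 991 ≡ 3 and 4779 ≡ 3 (mod 4), so reciprocity gives (991/4779) = -(4779/991). Reduce: 4779 ≡ 815 (mod 991). Now have (815/991).
Both 815 ≡ 3 and 991 ≡ 3 (mod 4), so reciprocity gives (815/991) = -(991/815). Reduce: 991 ≡ 176 (mod 815). Now have -(176/815).
Factor out 2: 176 = 2^4·11. Since 815 ≡ 7 (mod 8), (2/815) = +1, and (2/815)^4 = +1. Now have -(11/815).
Both 11 ≡ 3 and 815 ≡ 3 (mod 4), so reciprocity gives (11/815) = -(815/11). Reduce: 815 ≡ 1 (mod 11). Now have (1/11).
(1/11) = 1. Collecting the sign factors: 1.
Product: (1)·(1) = 1.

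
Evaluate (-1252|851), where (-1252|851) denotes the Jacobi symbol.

Reduce the numerator: -1252 ≡ 450 (mod 851), so (-1252|851) = (450|851).
Factor out 2: 450 = 2·225. Since 851 ≡ 3 (mod 8), (2|851) = -1. Now have -(225|851).
225 ≡ 1 (mod 4), so quadratic reciprocity gives (225|851) = (851|225). Reduce: 851 ≡ 176 (mod 225). Now have -(176|225).
Factor out 2: 176 = 2^4·11. Since 225 ≡ 1 (mod 8), (2|225) = +1, and (2|225)^4 = +1. Now have -(11|225).
225 ≡ 1 (mod 4), so quadratic reciprocity gives (11|225) = (225|11). Reduce: 225 ≡ 5 (mod 11). Now have -(5|11).
5 ≡ 1 (mod 4), so quadratic reciprocity gives (5|11) = (11|5). Reduce: 11 ≡ 1 (mod 5). Now have -(1|5).
(1|5) = 1. Collecting the sign factors: -1.

-1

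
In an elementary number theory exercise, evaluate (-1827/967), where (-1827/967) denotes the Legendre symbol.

-1

Reduce the numerator: -1827 ≡ 107 (mod 967), so (-1827/967) = (107/967).
Both 107 ≡ 3 and 967 ≡ 3 (mod 4), so reciprocity gives (107/967) = -(967/107). Reduce: 967 ≡ 4 (mod 107). Now have -(4/107).
Factor out 2: 4 = 2^2. Since 107 ≡ 3 (mod 8), (2/107) = -1, and (2/107)^2 = +1. Now have -(1/107).
(1/107) = 1. Collecting the sign factors: -1.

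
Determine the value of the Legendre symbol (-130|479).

Reduce the numerator: -130 ≡ 349 (mod 479), so (-130|479) = (349|479).
349 ≡ 1 (mod 4), so quadratic reciprocity gives (349|479) = (479|349). Reduce: 479 ≡ 130 (mod 349). Now have (130|349).
Factor out 2: 130 = 2·65. Since 349 ≡ 5 (mod 8), (2|349) = -1. Now have -(65|349).
65 ≡ 1 (mod 4), so quadratic reciprocity gives (65|349) = (349|65). Reduce: 349 ≡ 24 (mod 65). Now have -(24|65).
Factor out 2: 24 = 2^3·3. Since 65 ≡ 1 (mod 8), (2|65) = +1, and (2|65)^3 = +1. Now have -(3|65).
65 ≡ 1 (mod 4), so quadratic reciprocity gives (3|65) = (65|3). Reduce: 65 ≡ 2 (mod 3). Now have -(2|3).
Factor out 2: 2 = 2. Since 3 ≡ 3 (mod 8), (2|3) = -1. Now have (1|3).
(1|3) = 1. Collecting the sign factors: 1.

1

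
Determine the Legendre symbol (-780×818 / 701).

-1

By multiplicativity, (-780·818 / 701) = (-780 / 701)·(818 / 701).
First factor (-780 / 701):
(-780 / 701)
  = (622 / 701)    [-780 ≡ 622 mod 701]
  = -(311 / 701)    [701 ≡ 5 mod 8 ⇒ (2 / 701) = -1]
  = -(701 / 311)    [QR: 701 ≡ 1 mod 4, sign kept]
  = -(79 / 311)    [701 ≡ 79 mod 311]
  = (311 / 79)    [QR: both ≡ 3 mod 4, sign flips]
  = (74 / 79)    [311 ≡ 74 mod 79]
  = (37 / 79)    [79 ≡ 7 mod 8 ⇒ (2 / 79) = +1]
  = (79 / 37)    [QR: 37 ≡ 1 mod 4, sign kept]
  = (5 / 37)    [79 ≡ 5 mod 37]
  = (37 / 5)    [QR: 5 ≡ 1 mod 4, sign kept]
  = (2 / 5)    [37 ≡ 2 mod 5]
  = -(1 / 5)    [5 ≡ 5 mod 8 ⇒ (2 / 5) = -1]
  = -1    [(1 / 5) = 1]
Second factor (818 / 701):
(818 / 701)
  = (117 / 701)    [818 ≡ 117 mod 701]
  = (701 / 117)    [QR: 117 ≡ 1 mod 4, sign kept]
  = (116 / 117)    [701 ≡ 116 mod 117]
  = (29 / 117)    [117 ≡ 5 mod 8 ⇒ (2 / 117)^2 = +1]
  = (117 / 29)    [QR: 29 ≡ 1 mod 4, sign kept]
  = (1 / 29)    [117 ≡ 1 mod 29]
  = 1    [(1 / 29) = 1]
Product: (-1)·(1) = -1.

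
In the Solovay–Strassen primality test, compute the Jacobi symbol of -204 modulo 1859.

(-204/1859)
  = (1655/1859)    [-204 ≡ 1655 mod 1859]
  = -(1859/1655)    [QR: both ≡ 3 mod 4, sign flips]
  = -(204/1655)    [1859 ≡ 204 mod 1655]
  = -(51/1655)    [1655 ≡ 7 mod 8 ⇒ (2/1655)^2 = +1]
  = (1655/51)    [QR: both ≡ 3 mod 4, sign flips]
  = (23/51)    [1655 ≡ 23 mod 51]
  = -(51/23)    [QR: both ≡ 3 mod 4, sign flips]
  = -(5/23)    [51 ≡ 5 mod 23]
  = -(23/5)    [QR: 5 ≡ 1 mod 4, sign kept]
  = -(3/5)    [23 ≡ 3 mod 5]
  = -(5/3)    [QR: 5 ≡ 1 mod 4, sign kept]
  = -(2/3)    [5 ≡ 2 mod 3]
  = (1/3)    [3 ≡ 3 mod 8 ⇒ (2/3) = -1]
  = 1    [(1/3) = 1]

1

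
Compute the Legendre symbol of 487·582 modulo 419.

By multiplicativity, (487·582/419) = (487/419)·(582/419).
First factor (487/419):
(487/419)
  = (68/419)    [487 ≡ 68 mod 419]
  = (17/419)    [419 ≡ 3 mod 8 ⇒ (2/419)^2 = +1]
  = (419/17)    [QR: 17 ≡ 1 mod 4, sign kept]
  = (11/17)    [419 ≡ 11 mod 17]
  = (17/11)    [QR: 17 ≡ 1 mod 4, sign kept]
  = (6/11)    [17 ≡ 6 mod 11]
  = -(3/11)    [11 ≡ 3 mod 8 ⇒ (2/11) = -1]
  = (11/3)    [QR: both ≡ 3 mod 4, sign flips]
  = (2/3)    [11 ≡ 2 mod 3]
  = -(1/3)    [3 ≡ 3 mod 8 ⇒ (2/3) = -1]
  = -1    [(1/3) = 1]
Second factor (582/419):
(582/419)
  = (163/419)    [582 ≡ 163 mod 419]
  = -(419/163)    [QR: both ≡ 3 mod 4, sign flips]
  = -(93/163)    [419 ≡ 93 mod 163]
  = -(163/93)    [QR: 93 ≡ 1 mod 4, sign kept]
  = -(70/93)    [163 ≡ 70 mod 93]
  = (35/93)    [93 ≡ 5 mod 8 ⇒ (2/93) = -1]
  = (93/35)    [QR: 93 ≡ 1 mod 4, sign kept]
  = (23/35)    [93 ≡ 23 mod 35]
  = -(35/23)    [QR: both ≡ 3 mod 4, sign flips]
  = -(12/23)    [35 ≡ 12 mod 23]
  = -(3/23)    [23 ≡ 7 mod 8 ⇒ (2/23)^2 = +1]
  = (23/3)    [QR: both ≡ 3 mod 4, sign flips]
  = (2/3)    [23 ≡ 2 mod 3]
  = -(1/3)    [3 ≡ 3 mod 8 ⇒ (2/3) = -1]
  = -1    [(1/3) = 1]
Product: (-1)·(-1) = 1.

1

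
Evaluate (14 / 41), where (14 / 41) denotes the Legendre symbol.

-1

Factor out 2: 14 = 2·7. Since 41 ≡ 1 (mod 8), (2 / 41) = +1. Now have (7 / 41).
41 ≡ 1 (mod 4), so quadratic reciprocity gives (7 / 41) = (41 / 7). Reduce: 41 ≡ 6 (mod 7). Now have (6 / 7).
Factor out 2: 6 = 2·3. Since 7 ≡ 7 (mod 8), (2 / 7) = +1. Now have (3 / 7).
Both 3 ≡ 3 and 7 ≡ 3 (mod 4), so reciprocity gives (3 / 7) = -(7 / 3). Reduce: 7 ≡ 1 (mod 3). Now have -(1 / 3).
(1 / 3) = 1. Collecting the sign factors: -1.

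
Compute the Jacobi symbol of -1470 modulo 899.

1

(-1470/899)
  = -(1470/899)    [899 ≡ 3 mod 4 ⇒ (-1/899) = -1]
  = -(571/899)    [1470 ≡ 571 mod 899]
  = (899/571)    [QR: both ≡ 3 mod 4, sign flips]
  = (328/571)    [899 ≡ 328 mod 571]
  = -(41/571)    [571 ≡ 3 mod 8 ⇒ (2/571)^3 = -1]
  = -(571/41)    [QR: 41 ≡ 1 mod 4, sign kept]
  = -(38/41)    [571 ≡ 38 mod 41]
  = -(19/41)    [41 ≡ 1 mod 8 ⇒ (2/41) = +1]
  = -(41/19)    [QR: 41 ≡ 1 mod 4, sign kept]
  = -(3/19)    [41 ≡ 3 mod 19]
  = (19/3)    [QR: both ≡ 3 mod 4, sign flips]
  = (1/3)    [19 ≡ 1 mod 3]
  = 1    [(1/3) = 1]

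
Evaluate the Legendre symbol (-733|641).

(-733|641)
  = (733|641)    [641 ≡ 1 mod 4 ⇒ (-1|641) = +1]
  = (92|641)    [733 ≡ 92 mod 641]
  = (23|641)    [641 ≡ 1 mod 8 ⇒ (2|641)^2 = +1]
  = (641|23)    [QR: 641 ≡ 1 mod 4, sign kept]
  = (20|23)    [641 ≡ 20 mod 23]
  = (5|23)    [23 ≡ 7 mod 8 ⇒ (2|23)^2 = +1]
  = (23|5)    [QR: 5 ≡ 1 mod 4, sign kept]
  = (3|5)    [23 ≡ 3 mod 5]
  = (5|3)    [QR: 5 ≡ 1 mod 4, sign kept]
  = (2|3)    [5 ≡ 2 mod 3]
  = -(1|3)    [3 ≡ 3 mod 8 ⇒ (2|3) = -1]
  = -1    [(1|3) = 1]

-1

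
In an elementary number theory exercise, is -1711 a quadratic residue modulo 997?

Pull out -1: (-1711/997) = (-1/997)·(1711/997). Since 997 ≡ 1 (mod 4), (-1/997) = +1. Now have (1711/997).
Reduce the numerator: 1711 ≡ 714 (mod 997), so (1711/997) = (714/997).
Factor out 2: 714 = 2·357. Since 997 ≡ 5 (mod 8), (2/997) = -1. Now have -(357/997).
357 ≡ 1 (mod 4), so quadratic reciprocity gives (357/997) = (997/357). Reduce: 997 ≡ 283 (mod 357). Now have -(283/357).
357 ≡ 1 (mod 4), so quadratic reciprocity gives (283/357) = (357/283). Reduce: 357 ≡ 74 (mod 283). Now have -(74/283).
Factor out 2: 74 = 2·37. Since 283 ≡ 3 (mod 8), (2/283) = -1. Now have (37/283).
37 ≡ 1 (mod 4), so quadratic reciprocity gives (37/283) = (283/37). Reduce: 283 ≡ 24 (mod 37). Now have (24/37).
Factor out 2: 24 = 2^3·3. Since 37 ≡ 5 (mod 8), (2/37) = -1, and (2/37)^3 = -1. Now have -(3/37).
37 ≡ 1 (mod 4), so quadratic reciprocity gives (3/37) = (37/3). Reduce: 37 ≡ 1 (mod 3). Now have -(1/3).
(1/3) = 1. Collecting the sign factors: -1.
The Legendre symbol is -1, so x^2 ≡ -1711 (mod 997) has no solution.

no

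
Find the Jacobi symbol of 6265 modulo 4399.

1

Reduce the numerator: 6265 ≡ 1866 (mod 4399), so (6265 / 4399) = (1866 / 4399).
Factor out 2: 1866 = 2·933. Since 4399 ≡ 7 (mod 8), (2 / 4399) = +1. Now have (933 / 4399).
933 ≡ 1 (mod 4), so quadratic reciprocity gives (933 / 4399) = (4399 / 933). Reduce: 4399 ≡ 667 (mod 933). Now have (667 / 933).
933 ≡ 1 (mod 4), so quadratic reciprocity gives (667 / 933) = (933 / 667). Reduce: 933 ≡ 266 (mod 667). Now have (266 / 667).
Factor out 2: 266 = 2·133. Since 667 ≡ 3 (mod 8), (2 / 667) = -1. Now have -(133 / 667).
133 ≡ 1 (mod 4), so quadratic reciprocity gives (133 / 667) = (667 / 133). Reduce: 667 ≡ 2 (mod 133). Now have -(2 / 133).
Factor out 2: 2 = 2. Since 133 ≡ 5 (mod 8), (2 / 133) = -1. Now have (1 / 133).
(1 / 133) = 1. Collecting the sign factors: 1.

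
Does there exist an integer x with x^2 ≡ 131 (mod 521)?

no

521 ≡ 1 (mod 4), so quadratic reciprocity gives (131/521) = (521/131). Reduce: 521 ≡ 128 (mod 131). Now have (128/131).
Factor out 2: 128 = 2^7. Since 131 ≡ 3 (mod 8), (2/131) = -1, and (2/131)^7 = -1. Now have -(1/131).
(1/131) = 1. Collecting the sign factors: -1.
(131/521) = -1, and 521 is prime, so 131 is not a quadratic residue mod 521.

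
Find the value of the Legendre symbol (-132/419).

1

Pull out -1: (-132/419) = (-1/419)·(132/419). Since 419 ≡ 3 (mod 4), (-1/419) = -1. Now have -(132/419).
Factor out 2: 132 = 2^2·33. Since 419 ≡ 3 (mod 8), (2/419) = -1, and (2/419)^2 = +1. Now have -(33/419).
33 ≡ 1 (mod 4), so quadratic reciprocity gives (33/419) = (419/33). Reduce: 419 ≡ 23 (mod 33). Now have -(23/33).
33 ≡ 1 (mod 4), so quadratic reciprocity gives (23/33) = (33/23). Reduce: 33 ≡ 10 (mod 23). Now have -(10/23).
Factor out 2: 10 = 2·5. Since 23 ≡ 7 (mod 8), (2/23) = +1. Now have -(5/23).
5 ≡ 1 (mod 4), so quadratic reciprocity gives (5/23) = (23/5). Reduce: 23 ≡ 3 (mod 5). Now have -(3/5).
5 ≡ 1 (mod 4), so quadratic reciprocity gives (3/5) = (5/3). Reduce: 5 ≡ 2 (mod 3). Now have -(2/3).
Factor out 2: 2 = 2. Since 3 ≡ 3 (mod 8), (2/3) = -1. Now have (1/3).
(1/3) = 1. Collecting the sign factors: 1.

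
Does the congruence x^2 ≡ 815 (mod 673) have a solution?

Reduce the numerator: 815 ≡ 142 (mod 673), so (815|673) = (142|673).
Factor out 2: 142 = 2·71. Since 673 ≡ 1 (mod 8), (2|673) = +1. Now have (71|673).
673 ≡ 1 (mod 4), so quadratic reciprocity gives (71|673) = (673|71). Reduce: 673 ≡ 34 (mod 71). Now have (34|71).
Factor out 2: 34 = 2·17. Since 71 ≡ 7 (mod 8), (2|71) = +1. Now have (17|71).
17 ≡ 1 (mod 4), so quadratic reciprocity gives (17|71) = (71|17). Reduce: 71 ≡ 3 (mod 17). Now have (3|17).
17 ≡ 1 (mod 4), so quadratic reciprocity gives (3|17) = (17|3). Reduce: 17 ≡ 2 (mod 3). Now have (2|3).
Factor out 2: 2 = 2. Since 3 ≡ 3 (mod 8), (2|3) = -1. Now have -(1|3).
(1|3) = 1. Collecting the sign factors: -1.
The Legendre symbol is -1, so x^2 ≡ 815 (mod 673) has no solution.

no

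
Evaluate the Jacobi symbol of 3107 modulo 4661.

(3107/4661)
  = (4661/3107)    [QR: 4661 ≡ 1 mod 4, sign kept]
  = (1554/3107)    [4661 ≡ 1554 mod 3107]
  = -(777/3107)    [3107 ≡ 3 mod 8 ⇒ (2/3107) = -1]
  = -(3107/777)    [QR: 777 ≡ 1 mod 4, sign kept]
  = -(776/777)    [3107 ≡ 776 mod 777]
  = -(97/777)    [777 ≡ 1 mod 8 ⇒ (2/777)^3 = +1]
  = -(777/97)    [QR: 97 ≡ 1 mod 4, sign kept]
  = -(1/97)    [777 ≡ 1 mod 97]
  = -1    [(1/97) = 1]

-1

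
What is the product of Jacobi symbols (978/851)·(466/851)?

-1

By multiplicativity, (978·466/851) = (978/851)·(466/851).
First factor (978/851):
(978/851)
  = (127/851)    [978 ≡ 127 mod 851]
  = -(851/127)    [QR: both ≡ 3 mod 4, sign flips]
  = -(89/127)    [851 ≡ 89 mod 127]
  = -(127/89)    [QR: 89 ≡ 1 mod 4, sign kept]
  = -(38/89)    [127 ≡ 38 mod 89]
  = -(19/89)    [89 ≡ 1 mod 8 ⇒ (2/89) = +1]
  = -(89/19)    [QR: 89 ≡ 1 mod 4, sign kept]
  = -(13/19)    [89 ≡ 13 mod 19]
  = -(19/13)    [QR: 13 ≡ 1 mod 4, sign kept]
  = -(6/13)    [19 ≡ 6 mod 13]
  = (3/13)    [13 ≡ 5 mod 8 ⇒ (2/13) = -1]
  = (13/3)    [QR: 13 ≡ 1 mod 4, sign kept]
  = (1/3)    [13 ≡ 1 mod 3]
  = 1    [(1/3) = 1]
Second factor (466/851):
(466/851)
  = -(233/851)    [851 ≡ 3 mod 8 ⇒ (2/851) = -1]
  = -(851/233)    [QR: 233 ≡ 1 mod 4, sign kept]
  = -(152/233)    [851 ≡ 152 mod 233]
  = -(19/233)    [233 ≡ 1 mod 8 ⇒ (2/233)^3 = +1]
  = -(233/19)    [QR: 233 ≡ 1 mod 4, sign kept]
  = -(5/19)    [233 ≡ 5 mod 19]
  = -(19/5)    [QR: 5 ≡ 1 mod 4, sign kept]
  = -(4/5)    [19 ≡ 4 mod 5]
  = -(1/5)    [5 ≡ 5 mod 8 ⇒ (2/5)^2 = +1]
  = -1    [(1/5) = 1]
Product: (1)·(-1) = -1.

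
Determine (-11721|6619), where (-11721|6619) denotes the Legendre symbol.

(-11721|6619)
  = -(11721|6619)    [6619 ≡ 3 mod 4 ⇒ (-1|6619) = -1]
  = -(5102|6619)    [11721 ≡ 5102 mod 6619]
  = (2551|6619)    [6619 ≡ 3 mod 8 ⇒ (2|6619) = -1]
  = -(6619|2551)    [QR: both ≡ 3 mod 4, sign flips]
  = -(1517|2551)    [6619 ≡ 1517 mod 2551]
  = -(2551|1517)    [QR: 1517 ≡ 1 mod 4, sign kept]
  = -(1034|1517)    [2551 ≡ 1034 mod 1517]
  = (517|1517)    [1517 ≡ 5 mod 8 ⇒ (2|1517) = -1]
  = (1517|517)    [QR: 517 ≡ 1 mod 4, sign kept]
  = (483|517)    [1517 ≡ 483 mod 517]
  = (517|483)    [QR: 517 ≡ 1 mod 4, sign kept]
  = (34|483)    [517 ≡ 34 mod 483]
  = -(17|483)    [483 ≡ 3 mod 8 ⇒ (2|483) = -1]
  = -(483|17)    [QR: 17 ≡ 1 mod 4, sign kept]
  = -(7|17)    [483 ≡ 7 mod 17]
  = -(17|7)    [QR: 17 ≡ 1 mod 4, sign kept]
  = -(3|7)    [17 ≡ 3 mod 7]
  = (7|3)    [QR: both ≡ 3 mod 4, sign flips]
  = (1|3)    [7 ≡ 1 mod 3]
  = 1    [(1|3) = 1]

1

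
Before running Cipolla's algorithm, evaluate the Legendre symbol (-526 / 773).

Pull out -1: (-526 / 773) = (-1 / 773)·(526 / 773). Since 773 ≡ 1 (mod 4), (-1 / 773) = +1. Now have (526 / 773).
Factor out 2: 526 = 2·263. Since 773 ≡ 5 (mod 8), (2 / 773) = -1. Now have -(263 / 773).
773 ≡ 1 (mod 4), so quadratic reciprocity gives (263 / 773) = (773 / 263). Reduce: 773 ≡ 247 (mod 263). Now have -(247 / 263).
Both 247 ≡ 3 and 263 ≡ 3 (mod 4), so reciprocity gives (247 / 263) = -(263 / 247). Reduce: 263 ≡ 16 (mod 247). Now have (16 / 247).
Factor out 2: 16 = 2^4. Since 247 ≡ 7 (mod 8), (2 / 247) = +1, and (2 / 247)^4 = +1. Now have (1 / 247).
(1 / 247) = 1. Collecting the sign factors: 1.

1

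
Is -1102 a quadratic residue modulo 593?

yes

Pull out -1: (-1102/593) = (-1/593)·(1102/593). Since 593 ≡ 1 (mod 4), (-1/593) = +1. Now have (1102/593).
Reduce the numerator: 1102 ≡ 509 (mod 593), so (1102/593) = (509/593).
509 ≡ 1 (mod 4), so quadratic reciprocity gives (509/593) = (593/509). Reduce: 593 ≡ 84 (mod 509). Now have (84/509).
Factor out 2: 84 = 2^2·21. Since 509 ≡ 5 (mod 8), (2/509) = -1, and (2/509)^2 = +1. Now have (21/509).
21 ≡ 1 (mod 4), so quadratic reciprocity gives (21/509) = (509/21). Reduce: 509 ≡ 5 (mod 21). Now have (5/21).
5 ≡ 1 (mod 4), so quadratic reciprocity gives (5/21) = (21/5). Reduce: 21 ≡ 1 (mod 5). Now have (1/5).
(1/5) = 1. Collecting the sign factors: 1.
The Legendre symbol is 1, so x^2 ≡ -1102 (mod 593) has solution.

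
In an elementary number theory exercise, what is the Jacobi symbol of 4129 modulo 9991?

-1

4129 ≡ 1 (mod 4), so quadratic reciprocity gives (4129/9991) = (9991/4129). Reduce: 9991 ≡ 1733 (mod 4129). Now have (1733/4129).
1733 ≡ 1 (mod 4), so quadratic reciprocity gives (1733/4129) = (4129/1733). Reduce: 4129 ≡ 663 (mod 1733). Now have (663/1733).
1733 ≡ 1 (mod 4), so quadratic reciprocity gives (663/1733) = (1733/663). Reduce: 1733 ≡ 407 (mod 663). Now have (407/663).
Both 407 ≡ 3 and 663 ≡ 3 (mod 4), so reciprocity gives (407/663) = -(663/407). Reduce: 663 ≡ 256 (mod 407). Now have -(256/407).
Factor out 2: 256 = 2^8. Since 407 ≡ 7 (mod 8), (2/407) = +1, and (2/407)^8 = +1. Now have -(1/407).
(1/407) = 1. Collecting the sign factors: -1.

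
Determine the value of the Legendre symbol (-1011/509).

-1

Pull out -1: (-1011/509) = (-1/509)·(1011/509). Since 509 ≡ 1 (mod 4), (-1/509) = +1. Now have (1011/509).
Reduce the numerator: 1011 ≡ 502 (mod 509), so (1011/509) = (502/509).
Factor out 2: 502 = 2·251. Since 509 ≡ 5 (mod 8), (2/509) = -1. Now have -(251/509).
509 ≡ 1 (mod 4), so quadratic reciprocity gives (251/509) = (509/251). Reduce: 509 ≡ 7 (mod 251). Now have -(7/251).
Both 7 ≡ 3 and 251 ≡ 3 (mod 4), so reciprocity gives (7/251) = -(251/7). Reduce: 251 ≡ 6 (mod 7). Now have (6/7).
Factor out 2: 6 = 2·3. Since 7 ≡ 7 (mod 8), (2/7) = +1. Now have (3/7).
Both 3 ≡ 3 and 7 ≡ 3 (mod 4), so reciprocity gives (3/7) = -(7/3). Reduce: 7 ≡ 1 (mod 3). Now have -(1/3).
(1/3) = 1. Collecting the sign factors: -1.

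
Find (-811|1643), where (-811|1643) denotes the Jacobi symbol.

-1

Pull out -1: (-811|1643) = (-1|1643)·(811|1643). Since 1643 ≡ 3 (mod 4), (-1|1643) = -1. Now have -(811|1643).
Both 811 ≡ 3 and 1643 ≡ 3 (mod 4), so reciprocity gives (811|1643) = -(1643|811). Reduce: 1643 ≡ 21 (mod 811). Now have (21|811).
21 ≡ 1 (mod 4), so quadratic reciprocity gives (21|811) = (811|21). Reduce: 811 ≡ 13 (mod 21). Now have (13|21).
13 ≡ 1 (mod 4), so quadratic reciprocity gives (13|21) = (21|13). Reduce: 21 ≡ 8 (mod 13). Now have (8|13).
Factor out 2: 8 = 2^3. Since 13 ≡ 5 (mod 8), (2|13) = -1, and (2|13)^3 = -1. Now have -(1|13).
(1|13) = 1. Collecting the sign factors: -1.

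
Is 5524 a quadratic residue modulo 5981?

no

(5524/5981)
  = (1381/5981)    [5981 ≡ 5 mod 8 ⇒ (2/5981)^2 = +1]
  = (5981/1381)    [QR: 1381 ≡ 1 mod 4, sign kept]
  = (457/1381)    [5981 ≡ 457 mod 1381]
  = (1381/457)    [QR: 457 ≡ 1 mod 4, sign kept]
  = (10/457)    [1381 ≡ 10 mod 457]
  = (5/457)    [457 ≡ 1 mod 8 ⇒ (2/457) = +1]
  = (457/5)    [QR: 5 ≡ 1 mod 4, sign kept]
  = (2/5)    [457 ≡ 2 mod 5]
  = -(1/5)    [5 ≡ 5 mod 8 ⇒ (2/5) = -1]
  = -1    [(1/5) = 1]
The Legendre symbol is -1, so x^2 ≡ 5524 (mod 5981) has no solution.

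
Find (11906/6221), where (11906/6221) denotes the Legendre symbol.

1

(11906/6221)
  = (5685/6221)    [11906 ≡ 5685 mod 6221]
  = (6221/5685)    [QR: 5685 ≡ 1 mod 4, sign kept]
  = (536/5685)    [6221 ≡ 536 mod 5685]
  = -(67/5685)    [5685 ≡ 5 mod 8 ⇒ (2/5685)^3 = -1]
  = -(5685/67)    [QR: 5685 ≡ 1 mod 4, sign kept]
  = -(57/67)    [5685 ≡ 57 mod 67]
  = -(67/57)    [QR: 57 ≡ 1 mod 4, sign kept]
  = -(10/57)    [67 ≡ 10 mod 57]
  = -(5/57)    [57 ≡ 1 mod 8 ⇒ (2/57) = +1]
  = -(57/5)    [QR: 5 ≡ 1 mod 4, sign kept]
  = -(2/5)    [57 ≡ 2 mod 5]
  = (1/5)    [5 ≡ 5 mod 8 ⇒ (2/5) = -1]
  = 1    [(1/5) = 1]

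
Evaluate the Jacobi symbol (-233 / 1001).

(-233 / 1001)
  = (233 / 1001)    [1001 ≡ 1 mod 4 ⇒ (-1 / 1001) = +1]
  = (1001 / 233)    [QR: 233 ≡ 1 mod 4, sign kept]
  = (69 / 233)    [1001 ≡ 69 mod 233]
  = (233 / 69)    [QR: 69 ≡ 1 mod 4, sign kept]
  = (26 / 69)    [233 ≡ 26 mod 69]
  = -(13 / 69)    [69 ≡ 5 mod 8 ⇒ (2 / 69) = -1]
  = -(69 / 13)    [QR: 13 ≡ 1 mod 4, sign kept]
  = -(4 / 13)    [69 ≡ 4 mod 13]
  = -(1 / 13)    [13 ≡ 5 mod 8 ⇒ (2 / 13)^2 = +1]
  = -1    [(1 / 13) = 1]

-1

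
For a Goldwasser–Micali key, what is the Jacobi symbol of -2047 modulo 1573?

(-2047/1573)
  = (2047/1573)    [1573 ≡ 1 mod 4 ⇒ (-1/1573) = +1]
  = (474/1573)    [2047 ≡ 474 mod 1573]
  = -(237/1573)    [1573 ≡ 5 mod 8 ⇒ (2/1573) = -1]
  = -(1573/237)    [QR: 237 ≡ 1 mod 4, sign kept]
  = -(151/237)    [1573 ≡ 151 mod 237]
  = -(237/151)    [QR: 237 ≡ 1 mod 4, sign kept]
  = -(86/151)    [237 ≡ 86 mod 151]
  = -(43/151)    [151 ≡ 7 mod 8 ⇒ (2/151) = +1]
  = (151/43)    [QR: both ≡ 3 mod 4, sign flips]
  = (22/43)    [151 ≡ 22 mod 43]
  = -(11/43)    [43 ≡ 3 mod 8 ⇒ (2/43) = -1]
  = (43/11)    [QR: both ≡ 3 mod 4, sign flips]
  = (10/11)    [43 ≡ 10 mod 11]
  = -(5/11)    [11 ≡ 3 mod 8 ⇒ (2/11) = -1]
  = -(11/5)    [QR: 5 ≡ 1 mod 4, sign kept]
  = -(1/5)    [11 ≡ 1 mod 5]
  = -1    [(1/5) = 1]

-1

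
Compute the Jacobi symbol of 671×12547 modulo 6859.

By multiplicativity, (671·12547/6859) = (671/6859)·(12547/6859).
First factor (671/6859):
(671/6859)
  = -(6859/671)    [QR: both ≡ 3 mod 4, sign flips]
  = -(149/671)    [6859 ≡ 149 mod 671]
  = -(671/149)    [QR: 149 ≡ 1 mod 4, sign kept]
  = -(75/149)    [671 ≡ 75 mod 149]
  = -(149/75)    [QR: 149 ≡ 1 mod 4, sign kept]
  = -(74/75)    [149 ≡ 74 mod 75]
  = (37/75)    [75 ≡ 3 mod 8 ⇒ (2/75) = -1]
  = (75/37)    [QR: 37 ≡ 1 mod 4, sign kept]
  = (1/37)    [75 ≡ 1 mod 37]
  = 1    [(1/37) = 1]
Second factor (12547/6859):
(12547/6859)
  = (5688/6859)    [12547 ≡ 5688 mod 6859]
  = -(711/6859)    [6859 ≡ 3 mod 8 ⇒ (2/6859)^3 = -1]
  = (6859/711)    [QR: both ≡ 3 mod 4, sign flips]
  = (460/711)    [6859 ≡ 460 mod 711]
  = (115/711)    [711 ≡ 7 mod 8 ⇒ (2/711)^2 = +1]
  = -(711/115)    [QR: both ≡ 3 mod 4, sign flips]
  = -(21/115)    [711 ≡ 21 mod 115]
  = -(115/21)    [QR: 21 ≡ 1 mod 4, sign kept]
  = -(10/21)    [115 ≡ 10 mod 21]
  = (5/21)    [21 ≡ 5 mod 8 ⇒ (2/21) = -1]
  = (21/5)    [QR: 5 ≡ 1 mod 4, sign kept]
  = (1/5)    [21 ≡ 1 mod 5]
  = 1    [(1/5) = 1]
Product: (1)·(1) = 1.

1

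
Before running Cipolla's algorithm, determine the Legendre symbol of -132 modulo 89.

-1

(-132|89)
  = (46|89)    [-132 ≡ 46 mod 89]
  = (23|89)    [89 ≡ 1 mod 8 ⇒ (2|89) = +1]
  = (89|23)    [QR: 89 ≡ 1 mod 4, sign kept]
  = (20|23)    [89 ≡ 20 mod 23]
  = (5|23)    [23 ≡ 7 mod 8 ⇒ (2|23)^2 = +1]
  = (23|5)    [QR: 5 ≡ 1 mod 4, sign kept]
  = (3|5)    [23 ≡ 3 mod 5]
  = (5|3)    [QR: 5 ≡ 1 mod 4, sign kept]
  = (2|3)    [5 ≡ 2 mod 3]
  = -(1|3)    [3 ≡ 3 mod 8 ⇒ (2|3) = -1]
  = -1    [(1|3) = 1]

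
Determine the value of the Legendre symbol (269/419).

1

(269/419)
  = (419/269)    [QR: 269 ≡ 1 mod 4, sign kept]
  = (150/269)    [419 ≡ 150 mod 269]
  = -(75/269)    [269 ≡ 5 mod 8 ⇒ (2/269) = -1]
  = -(269/75)    [QR: 269 ≡ 1 mod 4, sign kept]
  = -(44/75)    [269 ≡ 44 mod 75]
  = -(11/75)    [75 ≡ 3 mod 8 ⇒ (2/75)^2 = +1]
  = (75/11)    [QR: both ≡ 3 mod 4, sign flips]
  = (9/11)    [75 ≡ 9 mod 11]
  = (11/9)    [QR: 9 ≡ 1 mod 4, sign kept]
  = (2/9)    [11 ≡ 2 mod 9]
  = (1/9)    [9 ≡ 1 mod 8 ⇒ (2/9) = +1]
  = 1    [(1/9) = 1]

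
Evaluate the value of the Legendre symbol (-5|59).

-1

Reduce the numerator: -5 ≡ 54 (mod 59), so (-5|59) = (54|59).
Factor out 2: 54 = 2·27. Since 59 ≡ 3 (mod 8), (2|59) = -1. Now have -(27|59).
Both 27 ≡ 3 and 59 ≡ 3 (mod 4), so reciprocity gives (27|59) = -(59|27). Reduce: 59 ≡ 5 (mod 27). Now have (5|27).
5 ≡ 1 (mod 4), so quadratic reciprocity gives (5|27) = (27|5). Reduce: 27 ≡ 2 (mod 5). Now have (2|5).
Factor out 2: 2 = 2. Since 5 ≡ 5 (mod 8), (2|5) = -1. Now have -(1|5).
(1|5) = 1. Collecting the sign factors: -1.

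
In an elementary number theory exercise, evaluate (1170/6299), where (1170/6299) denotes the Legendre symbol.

Factor out 2: 1170 = 2·585. Since 6299 ≡ 3 (mod 8), (2/6299) = -1. Now have -(585/6299).
585 ≡ 1 (mod 4), so quadratic reciprocity gives (585/6299) = (6299/585). Reduce: 6299 ≡ 449 (mod 585). Now have -(449/585).
449 ≡ 1 (mod 4), so quadratic reciprocity gives (449/585) = (585/449). Reduce: 585 ≡ 136 (mod 449). Now have -(136/449).
Factor out 2: 136 = 2^3·17. Since 449 ≡ 1 (mod 8), (2/449) = +1, and (2/449)^3 = +1. Now have -(17/449).
17 ≡ 1 (mod 4), so quadratic reciprocity gives (17/449) = (449/17). Reduce: 449 ≡ 7 (mod 17). Now have -(7/17).
17 ≡ 1 (mod 4), so quadratic reciprocity gives (7/17) = (17/7). Reduce: 17 ≡ 3 (mod 7). Now have -(3/7).
Both 3 ≡ 3 and 7 ≡ 3 (mod 4), so reciprocity gives (3/7) = -(7/3). Reduce: 7 ≡ 1 (mod 3). Now have (1/3).
(1/3) = 1. Collecting the sign factors: 1.

1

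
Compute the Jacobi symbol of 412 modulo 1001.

Factor out 2: 412 = 2^2·103. Since 1001 ≡ 1 (mod 8), (2|1001) = +1, and (2|1001)^2 = +1. Now have (103|1001).
1001 ≡ 1 (mod 4), so quadratic reciprocity gives (103|1001) = (1001|103). Reduce: 1001 ≡ 74 (mod 103). Now have (74|103).
Factor out 2: 74 = 2·37. Since 103 ≡ 7 (mod 8), (2|103) = +1. Now have (37|103).
37 ≡ 1 (mod 4), so quadratic reciprocity gives (37|103) = (103|37). Reduce: 103 ≡ 29 (mod 37). Now have (29|37).
29 ≡ 1 (mod 4), so quadratic reciprocity gives (29|37) = (37|29). Reduce: 37 ≡ 8 (mod 29). Now have (8|29).
Factor out 2: 8 = 2^3. Since 29 ≡ 5 (mod 8), (2|29) = -1, and (2|29)^3 = -1. Now have -(1|29).
(1|29) = 1. Collecting the sign factors: -1.

-1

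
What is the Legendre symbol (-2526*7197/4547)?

-1

By multiplicativity, (-2526·7197/4547) = (-2526/4547)·(7197/4547).
First factor (-2526/4547):
Reduce the numerator: -2526 ≡ 2021 (mod 4547), so (-2526/4547) = (2021/4547).
2021 ≡ 1 (mod 4), so quadratic reciprocity gives (2021/4547) = (4547/2021). Reduce: 4547 ≡ 505 (mod 2021). Now have (505/2021).
505 ≡ 1 (mod 4), so quadratic reciprocity gives (505/2021) = (2021/505). Reduce: 2021 ≡ 1 (mod 505). Now have (1/505).
(1/505) = 1. Collecting the sign factors: 1.
Second factor (7197/4547):
Reduce the numerator: 7197 ≡ 2650 (mod 4547), so (7197/4547) = (2650/4547).
Factor out 2: 2650 = 2·1325. Since 4547 ≡ 3 (mod 8), (2/4547) = -1. Now have -(1325/4547).
1325 ≡ 1 (mod 4), so quadratic reciprocity gives (1325/4547) = (4547/1325). Reduce: 4547 ≡ 572 (mod 1325). Now have -(572/1325).
Factor out 2: 572 = 2^2·143. Since 1325 ≡ 5 (mod 8), (2/1325) = -1, and (2/1325)^2 = +1. Now have -(143/1325).
1325 ≡ 1 (mod 4), so quadratic reciprocity gives (143/1325) = (1325/143). Reduce: 1325 ≡ 38 (mod 143). Now have -(38/143).
Factor out 2: 38 = 2·19. Since 143 ≡ 7 (mod 8), (2/143) = +1. Now have -(19/143).
Both 19 ≡ 3 and 143 ≡ 3 (mod 4), so reciprocity gives (19/143) = -(143/19). Reduce: 143 ≡ 10 (mod 19). Now have (10/19).
Factor out 2: 10 = 2·5. Since 19 ≡ 3 (mod 8), (2/19) = -1. Now have -(5/19).
5 ≡ 1 (mod 4), so quadratic reciprocity gives (5/19) = (19/5). Reduce: 19 ≡ 4 (mod 5). Now have -(4/5).
Factor out 2: 4 = 2^2. Since 5 ≡ 5 (mod 8), (2/5) = -1, and (2/5)^2 = +1. Now have -(1/5).
(1/5) = 1. Collecting the sign factors: -1.
Product: (1)·(-1) = -1.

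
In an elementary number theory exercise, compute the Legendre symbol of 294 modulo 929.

Factor out 2: 294 = 2·147. Since 929 ≡ 1 (mod 8), (2 / 929) = +1. Now have (147 / 929).
929 ≡ 1 (mod 4), so quadratic reciprocity gives (147 / 929) = (929 / 147). Reduce: 929 ≡ 47 (mod 147). Now have (47 / 147).
Both 47 ≡ 3 and 147 ≡ 3 (mod 4), so reciprocity gives (47 / 147) = -(147 / 47). Reduce: 147 ≡ 6 (mod 47). Now have -(6 / 47).
Factor out 2: 6 = 2·3. Since 47 ≡ 7 (mod 8), (2 / 47) = +1. Now have -(3 / 47).
Both 3 ≡ 3 and 47 ≡ 3 (mod 4), so reciprocity gives (3 / 47) = -(47 / 3). Reduce: 47 ≡ 2 (mod 3). Now have (2 / 3).
Factor out 2: 2 = 2. Since 3 ≡ 3 (mod 8), (2 / 3) = -1. Now have -(1 / 3).
(1 / 3) = 1. Collecting the sign factors: -1.

-1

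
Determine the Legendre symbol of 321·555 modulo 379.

By multiplicativity, (321·555 / 379) = (321 / 379)·(555 / 379).
First factor (321 / 379):
(321 / 379)
  = (379 / 321)    [QR: 321 ≡ 1 mod 4, sign kept]
  = (58 / 321)    [379 ≡ 58 mod 321]
  = (29 / 321)    [321 ≡ 1 mod 8 ⇒ (2 / 321) = +1]
  = (321 / 29)    [QR: 29 ≡ 1 mod 4, sign kept]
  = (2 / 29)    [321 ≡ 2 mod 29]
  = -(1 / 29)    [29 ≡ 5 mod 8 ⇒ (2 / 29) = -1]
  = -1    [(1 / 29) = 1]
Second factor (555 / 379):
(555 / 379)
  = (176 / 379)    [555 ≡ 176 mod 379]
  = (11 / 379)    [379 ≡ 3 mod 8 ⇒ (2 / 379)^4 = +1]
  = -(379 / 11)    [QR: both ≡ 3 mod 4, sign flips]
  = -(5 / 11)    [379 ≡ 5 mod 11]
  = -(11 / 5)    [QR: 5 ≡ 1 mod 4, sign kept]
  = -(1 / 5)    [11 ≡ 1 mod 5]
  = -1    [(1 / 5) = 1]
Product: (-1)·(-1) = 1.

1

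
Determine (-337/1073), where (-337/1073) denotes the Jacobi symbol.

-1

(-337/1073)
  = (736/1073)    [-337 ≡ 736 mod 1073]
  = (23/1073)    [1073 ≡ 1 mod 8 ⇒ (2/1073)^5 = +1]
  = (1073/23)    [QR: 1073 ≡ 1 mod 4, sign kept]
  = (15/23)    [1073 ≡ 15 mod 23]
  = -(23/15)    [QR: both ≡ 3 mod 4, sign flips]
  = -(8/15)    [23 ≡ 8 mod 15]
  = -(1/15)    [15 ≡ 7 mod 8 ⇒ (2/15)^3 = +1]
  = -1    [(1/15) = 1]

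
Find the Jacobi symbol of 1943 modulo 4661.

1

4661 ≡ 1 (mod 4), so quadratic reciprocity gives (1943/4661) = (4661/1943). Reduce: 4661 ≡ 775 (mod 1943). Now have (775/1943).
Both 775 ≡ 3 and 1943 ≡ 3 (mod 4), so reciprocity gives (775/1943) = -(1943/775). Reduce: 1943 ≡ 393 (mod 775). Now have -(393/775).
393 ≡ 1 (mod 4), so quadratic reciprocity gives (393/775) = (775/393). Reduce: 775 ≡ 382 (mod 393). Now have -(382/393).
Factor out 2: 382 = 2·191. Since 393 ≡ 1 (mod 8), (2/393) = +1. Now have -(191/393).
393 ≡ 1 (mod 4), so quadratic reciprocity gives (191/393) = (393/191). Reduce: 393 ≡ 11 (mod 191). Now have -(11/191).
Both 11 ≡ 3 and 191 ≡ 3 (mod 4), so reciprocity gives (11/191) = -(191/11). Reduce: 191 ≡ 4 (mod 11). Now have (4/11).
Factor out 2: 4 = 2^2. Since 11 ≡ 3 (mod 8), (2/11) = -1, and (2/11)^2 = +1. Now have (1/11).
(1/11) = 1. Collecting the sign factors: 1.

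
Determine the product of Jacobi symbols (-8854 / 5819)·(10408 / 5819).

-1

By multiplicativity, (-8854·10408 / 5819) = (-8854 / 5819)·(10408 / 5819).
First factor (-8854 / 5819):
Pull out -1: (-8854 / 5819) = (-1 / 5819)·(8854 / 5819). Since 5819 ≡ 3 (mod 4), (-1 / 5819) = -1. Now have -(8854 / 5819).
Reduce the numerator: 8854 ≡ 3035 (mod 5819), so (8854 / 5819) = (3035 / 5819).
Both 3035 ≡ 3 and 5819 ≡ 3 (mod 4), so reciprocity gives (3035 / 5819) = -(5819 / 3035). Reduce: 5819 ≡ 2784 (mod 3035). Now have (2784 / 3035).
Factor out 2: 2784 = 2^5·87. Since 3035 ≡ 3 (mod 8), (2 / 3035) = -1, and (2 / 3035)^5 = -1. Now have -(87 / 3035).
Both 87 ≡ 3 and 3035 ≡ 3 (mod 4), so reciprocity gives (87 / 3035) = -(3035 / 87). Reduce: 3035 ≡ 77 (mod 87). Now have (77 / 87).
77 ≡ 1 (mod 4), so quadratic reciprocity gives (77 / 87) = (87 / 77). Reduce: 87 ≡ 10 (mod 77). Now have (10 / 77).
Factor out 2: 10 = 2·5. Since 77 ≡ 5 (mod 8), (2 / 77) = -1. Now have -(5 / 77).
5 ≡ 1 (mod 4), so quadratic reciprocity gives (5 / 77) = (77 / 5). Reduce: 77 ≡ 2 (mod 5). Now have -(2 / 5).
Factor out 2: 2 = 2. Since 5 ≡ 5 (mod 8), (2 / 5) = -1. Now have (1 / 5).
(1 / 5) = 1. Collecting the sign factors: 1.
Second factor (10408 / 5819):
Reduce the numerator: 10408 ≡ 4589 (mod 5819), so (10408 / 5819) = (4589 / 5819).
4589 ≡ 1 (mod 4), so quadratic reciprocity gives (4589 / 5819) = (5819 / 4589). Reduce: 5819 ≡ 1230 (mod 4589). Now have (1230 / 4589).
Factor out 2: 1230 = 2·615. Since 4589 ≡ 5 (mod 8), (2 / 4589) = -1. Now have -(615 / 4589).
4589 ≡ 1 (mod 4), so quadratic reciprocity gives (615 / 4589) = (4589 / 615). Reduce: 4589 ≡ 284 (mod 615). Now have -(284 / 615).
Factor out 2: 284 = 2^2·71. Since 615 ≡ 7 (mod 8), (2 / 615) = +1, and (2 / 615)^2 = +1. Now have -(71 / 615).
Both 71 ≡ 3 and 615 ≡ 3 (mod 4), so reciprocity gives (71 / 615) = -(615 / 71). Reduce: 615 ≡ 47 (mod 71). Now have (47 / 71).
Both 47 ≡ 3 and 71 ≡ 3 (mod 4), so reciprocity gives (47 / 71) = -(71 / 47). Reduce: 71 ≡ 24 (mod 47). Now have -(24 / 47).
Factor out 2: 24 = 2^3·3. Since 47 ≡ 7 (mod 8), (2 / 47) = +1, and (2 / 47)^3 = +1. Now have -(3 / 47).
Both 3 ≡ 3 and 47 ≡ 3 (mod 4), so reciprocity gives (3 / 47) = -(47 / 3). Reduce: 47 ≡ 2 (mod 3). Now have (2 / 3).
Factor out 2: 2 = 2. Since 3 ≡ 3 (mod 8), (2 / 3) = -1. Now have -(1 / 3).
(1 / 3) = 1. Collecting the sign factors: -1.
Product: (1)·(-1) = -1.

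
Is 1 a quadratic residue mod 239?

yes

(1|239)
  = 1    [(1|239) = 1]
(1|239) = 1, and 239 is prime, so 1 is a quadratic residue mod 239.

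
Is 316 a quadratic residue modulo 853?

Factor out 2: 316 = 2^2·79. Since 853 ≡ 5 (mod 8), (2/853) = -1, and (2/853)^2 = +1. Now have (79/853).
853 ≡ 1 (mod 4), so quadratic reciprocity gives (79/853) = (853/79). Reduce: 853 ≡ 63 (mod 79). Now have (63/79).
Both 63 ≡ 3 and 79 ≡ 3 (mod 4), so reciprocity gives (63/79) = -(79/63). Reduce: 79 ≡ 16 (mod 63). Now have -(16/63).
Factor out 2: 16 = 2^4. Since 63 ≡ 7 (mod 8), (2/63) = +1, and (2/63)^4 = +1. Now have -(1/63).
(1/63) = 1. Collecting the sign factors: -1.
(316/853) = -1, and 853 is prime, so 316 is not a quadratic residue mod 853.

no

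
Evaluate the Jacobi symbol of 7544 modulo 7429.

0

Reduce the numerator: 7544 ≡ 115 (mod 7429), so (7544|7429) = (115|7429).
7429 ≡ 1 (mod 4), so quadratic reciprocity gives (115|7429) = (7429|115). Reduce: 7429 ≡ 69 (mod 115). Now have (69|115).
69 ≡ 1 (mod 4), so quadratic reciprocity gives (69|115) = (115|69). Reduce: 115 ≡ 46 (mod 69). Now have (46|69).
Factor out 2: 46 = 2·23. Since 69 ≡ 5 (mod 8), (2|69) = -1. Now have -(23|69).
69 ≡ 1 (mod 4), so quadratic reciprocity gives (23|69) = (69|23). Reduce: 69 ≡ 0 (mod 23). Now have -(0|23).
The numerator is now 0 with denominator 23 > 1: the symbol is 0.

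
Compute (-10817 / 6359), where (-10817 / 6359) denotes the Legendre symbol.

Reduce the numerator: -10817 ≡ 1901 (mod 6359), so (-10817 / 6359) = (1901 / 6359).
1901 ≡ 1 (mod 4), so quadratic reciprocity gives (1901 / 6359) = (6359 / 1901). Reduce: 6359 ≡ 656 (mod 1901). Now have (656 / 1901).
Factor out 2: 656 = 2^4·41. Since 1901 ≡ 5 (mod 8), (2 / 1901) = -1, and (2 / 1901)^4 = +1. Now have (41 / 1901).
41 ≡ 1 (mod 4), so quadratic reciprocity gives (41 / 1901) = (1901 / 41). Reduce: 1901 ≡ 15 (mod 41). Now have (15 / 41).
41 ≡ 1 (mod 4), so quadratic reciprocity gives (15 / 41) = (41 / 15). Reduce: 41 ≡ 11 (mod 15). Now have (11 / 15).
Both 11 ≡ 3 and 15 ≡ 3 (mod 4), so reciprocity gives (11 / 15) = -(15 / 11). Reduce: 15 ≡ 4 (mod 11). Now have -(4 / 11).
Factor out 2: 4 = 2^2. Since 11 ≡ 3 (mod 8), (2 / 11) = -1, and (2 / 11)^2 = +1. Now have -(1 / 11).
(1 / 11) = 1. Collecting the sign factors: -1.

-1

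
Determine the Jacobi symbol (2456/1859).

(2456/1859)
  = (597/1859)    [2456 ≡ 597 mod 1859]
  = (1859/597)    [QR: 597 ≡ 1 mod 4, sign kept]
  = (68/597)    [1859 ≡ 68 mod 597]
  = (17/597)    [597 ≡ 5 mod 8 ⇒ (2/597)^2 = +1]
  = (597/17)    [QR: 17 ≡ 1 mod 4, sign kept]
  = (2/17)    [597 ≡ 2 mod 17]
  = (1/17)    [17 ≡ 1 mod 8 ⇒ (2/17) = +1]
  = 1    [(1/17) = 1]

1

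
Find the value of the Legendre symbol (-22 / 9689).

1

Reduce the numerator: -22 ≡ 9667 (mod 9689), so (-22 / 9689) = (9667 / 9689).
9689 ≡ 1 (mod 4), so quadratic reciprocity gives (9667 / 9689) = (9689 / 9667). Reduce: 9689 ≡ 22 (mod 9667). Now have (22 / 9667).
Factor out 2: 22 = 2·11. Since 9667 ≡ 3 (mod 8), (2 / 9667) = -1. Now have -(11 / 9667).
Both 11 ≡ 3 and 9667 ≡ 3 (mod 4), so reciprocity gives (11 / 9667) = -(9667 / 11). Reduce: 9667 ≡ 9 (mod 11). Now have (9 / 11).
9 ≡ 1 (mod 4), so quadratic reciprocity gives (9 / 11) = (11 / 9). Reduce: 11 ≡ 2 (mod 9). Now have (2 / 9).
Factor out 2: 2 = 2. Since 9 ≡ 1 (mod 8), (2 / 9) = +1. Now have (1 / 9).
(1 / 9) = 1. Collecting the sign factors: 1.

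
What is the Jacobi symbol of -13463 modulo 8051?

Reduce the numerator: -13463 ≡ 2639 (mod 8051), so (-13463/8051) = (2639/8051).
Both 2639 ≡ 3 and 8051 ≡ 3 (mod 4), so reciprocity gives (2639/8051) = -(8051/2639). Reduce: 8051 ≡ 134 (mod 2639). Now have -(134/2639).
Factor out 2: 134 = 2·67. Since 2639 ≡ 7 (mod 8), (2/2639) = +1. Now have -(67/2639).
Both 67 ≡ 3 and 2639 ≡ 3 (mod 4), so reciprocity gives (67/2639) = -(2639/67). Reduce: 2639 ≡ 26 (mod 67). Now have (26/67).
Factor out 2: 26 = 2·13. Since 67 ≡ 3 (mod 8), (2/67) = -1. Now have -(13/67).
13 ≡ 1 (mod 4), so quadratic reciprocity gives (13/67) = (67/13). Reduce: 67 ≡ 2 (mod 13). Now have -(2/13).
Factor out 2: 2 = 2. Since 13 ≡ 5 (mod 8), (2/13) = -1. Now have (1/13).
(1/13) = 1. Collecting the sign factors: 1.

1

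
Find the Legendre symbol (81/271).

1

81 ≡ 1 (mod 4), so quadratic reciprocity gives (81/271) = (271/81). Reduce: 271 ≡ 28 (mod 81). Now have (28/81).
Factor out 2: 28 = 2^2·7. Since 81 ≡ 1 (mod 8), (2/81) = +1, and (2/81)^2 = +1. Now have (7/81).
81 ≡ 1 (mod 4), so quadratic reciprocity gives (7/81) = (81/7). Reduce: 81 ≡ 4 (mod 7). Now have (4/7).
Factor out 2: 4 = 2^2. Since 7 ≡ 7 (mod 8), (2/7) = +1, and (2/7)^2 = +1. Now have (1/7).
(1/7) = 1. Collecting the sign factors: 1.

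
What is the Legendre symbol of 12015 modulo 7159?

-1

(12015|7159)
  = (4856|7159)    [12015 ≡ 4856 mod 7159]
  = (607|7159)    [7159 ≡ 7 mod 8 ⇒ (2|7159)^3 = +1]
  = -(7159|607)    [QR: both ≡ 3 mod 4, sign flips]
  = -(482|607)    [7159 ≡ 482 mod 607]
  = -(241|607)    [607 ≡ 7 mod 8 ⇒ (2|607) = +1]
  = -(607|241)    [QR: 241 ≡ 1 mod 4, sign kept]
  = -(125|241)    [607 ≡ 125 mod 241]
  = -(241|125)    [QR: 125 ≡ 1 mod 4, sign kept]
  = -(116|125)    [241 ≡ 116 mod 125]
  = -(29|125)    [125 ≡ 5 mod 8 ⇒ (2|125)^2 = +1]
  = -(125|29)    [QR: 29 ≡ 1 mod 4, sign kept]
  = -(9|29)    [125 ≡ 9 mod 29]
  = -(29|9)    [QR: 9 ≡ 1 mod 4, sign kept]
  = -(2|9)    [29 ≡ 2 mod 9]
  = -(1|9)    [9 ≡ 1 mod 8 ⇒ (2|9) = +1]
  = -1    [(1|9) = 1]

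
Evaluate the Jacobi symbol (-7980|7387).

1

(-7980|7387)
  = (6794|7387)    [-7980 ≡ 6794 mod 7387]
  = -(3397|7387)    [7387 ≡ 3 mod 8 ⇒ (2|7387) = -1]
  = -(7387|3397)    [QR: 3397 ≡ 1 mod 4, sign kept]
  = -(593|3397)    [7387 ≡ 593 mod 3397]
  = -(3397|593)    [QR: 593 ≡ 1 mod 4, sign kept]
  = -(432|593)    [3397 ≡ 432 mod 593]
  = -(27|593)    [593 ≡ 1 mod 8 ⇒ (2|593)^4 = +1]
  = -(593|27)    [QR: 593 ≡ 1 mod 4, sign kept]
  = -(26|27)    [593 ≡ 26 mod 27]
  = (13|27)    [27 ≡ 3 mod 8 ⇒ (2|27) = -1]
  = (27|13)    [QR: 13 ≡ 1 mod 4, sign kept]
  = (1|13)    [27 ≡ 1 mod 13]
  = 1    [(1|13) = 1]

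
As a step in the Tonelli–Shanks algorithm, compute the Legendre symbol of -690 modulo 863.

Pull out -1: (-690/863) = (-1/863)·(690/863). Since 863 ≡ 3 (mod 4), (-1/863) = -1. Now have -(690/863).
Factor out 2: 690 = 2·345. Since 863 ≡ 7 (mod 8), (2/863) = +1. Now have -(345/863).
345 ≡ 1 (mod 4), so quadratic reciprocity gives (345/863) = (863/345). Reduce: 863 ≡ 173 (mod 345). Now have -(173/345).
173 ≡ 1 (mod 4), so quadratic reciprocity gives (173/345) = (345/173). Reduce: 345 ≡ 172 (mod 173). Now have -(172/173).
Factor out 2: 172 = 2^2·43. Since 173 ≡ 5 (mod 8), (2/173) = -1, and (2/173)^2 = +1. Now have -(43/173).
173 ≡ 1 (mod 4), so quadratic reciprocity gives (43/173) = (173/43). Reduce: 173 ≡ 1 (mod 43). Now have -(1/43).
(1/43) = 1. Collecting the sign factors: -1.

-1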